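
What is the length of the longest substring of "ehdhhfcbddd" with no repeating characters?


Input: "ehdhhfcbddd"
Sliding window (track last position of each char):
  Position 0 ('e'): window [0,0] length 1 -- new best
  Position 1 ('h'): window [0,1] length 2 -- new best
  Position 2 ('d'): window [0,2] length 3 -- new best
  Position 3 ('h'): repeat (last at 1), move window start to 2
  Position 3 ('h'): window [2,3] length 2
  Position 4 ('h'): repeat (last at 3), move window start to 4
  Position 4 ('h'): window [4,4] length 1
  Position 5 ('f'): window [4,5] length 2
  Position 6 ('c'): window [4,6] length 3
  Position 7 ('b'): window [4,7] length 4 -- new best
  Position 8 ('d'): window [4,8] length 5 -- new best
  Position 9 ('d'): repeat (last at 8), move window start to 9
  Position 9 ('d'): window [9,9] length 1
  Position 10 ('d'): repeat (last at 9), move window start to 10
  Position 10 ('d'): window [10,10] length 1
Longest substring with no repeats: "hfcbd" with length 5

5


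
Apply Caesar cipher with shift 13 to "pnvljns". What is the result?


Caesar cipher: shift "pnvljns" by 13
  'p' (pos 15) + 13 = pos 2 = 'c'
  'n' (pos 13) + 13 = pos 0 = 'a'
  'v' (pos 21) + 13 = pos 8 = 'i'
  'l' (pos 11) + 13 = pos 24 = 'y'
  'j' (pos 9) + 13 = pos 22 = 'w'
  'n' (pos 13) + 13 = pos 0 = 'a'
  's' (pos 18) + 13 = pos 5 = 'f'
Result: caiywaf

caiywaf


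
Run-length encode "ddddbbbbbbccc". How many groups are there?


Input: ddddbbbbbbccc
Scanning for consecutive runs:
  Group 1: 'd' x 4 (positions 0-3)
  Group 2: 'b' x 6 (positions 4-9)
  Group 3: 'c' x 3 (positions 10-12)
Total groups: 3

3


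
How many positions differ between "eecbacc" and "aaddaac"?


Comparing "eecbacc" and "aaddaac" position by position:
  Position 0: 'e' vs 'a' => DIFFER
  Position 1: 'e' vs 'a' => DIFFER
  Position 2: 'c' vs 'd' => DIFFER
  Position 3: 'b' vs 'd' => DIFFER
  Position 4: 'a' vs 'a' => same
  Position 5: 'c' vs 'a' => DIFFER
  Position 6: 'c' vs 'c' => same
Positions that differ: 5

5


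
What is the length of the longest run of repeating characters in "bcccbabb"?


Input: "bcccbabb"
Scanning for longest run:
  Position 1 ('c'): new char, reset run to 1
  Position 2 ('c'): continues run of 'c', length=2
  Position 3 ('c'): continues run of 'c', length=3
  Position 4 ('b'): new char, reset run to 1
  Position 5 ('a'): new char, reset run to 1
  Position 6 ('b'): new char, reset run to 1
  Position 7 ('b'): continues run of 'b', length=2
Longest run: 'c' with length 3

3


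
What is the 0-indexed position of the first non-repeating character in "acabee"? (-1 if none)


Input: acabee
Character frequencies:
  'a': 2
  'b': 1
  'c': 1
  'e': 2
Scanning left to right for freq == 1:
  Position 0 ('a'): freq=2, skip
  Position 1 ('c'): unique! => answer = 1

1


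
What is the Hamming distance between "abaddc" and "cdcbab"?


Comparing "abaddc" and "cdcbab" position by position:
  Position 0: 'a' vs 'c' => differ
  Position 1: 'b' vs 'd' => differ
  Position 2: 'a' vs 'c' => differ
  Position 3: 'd' vs 'b' => differ
  Position 4: 'd' vs 'a' => differ
  Position 5: 'c' vs 'b' => differ
Total differences (Hamming distance): 6

6


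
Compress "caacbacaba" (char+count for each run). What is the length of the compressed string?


Input: caacbacaba
Runs:
  'c' x 1 => "c1"
  'a' x 2 => "a2"
  'c' x 1 => "c1"
  'b' x 1 => "b1"
  'a' x 1 => "a1"
  'c' x 1 => "c1"
  'a' x 1 => "a1"
  'b' x 1 => "b1"
  'a' x 1 => "a1"
Compressed: "c1a2c1b1a1c1a1b1a1"
Compressed length: 18

18


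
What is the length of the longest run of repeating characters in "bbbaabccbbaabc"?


Input: "bbbaabccbbaabc"
Scanning for longest run:
  Position 1 ('b'): continues run of 'b', length=2
  Position 2 ('b'): continues run of 'b', length=3
  Position 3 ('a'): new char, reset run to 1
  Position 4 ('a'): continues run of 'a', length=2
  Position 5 ('b'): new char, reset run to 1
  Position 6 ('c'): new char, reset run to 1
  Position 7 ('c'): continues run of 'c', length=2
  Position 8 ('b'): new char, reset run to 1
  Position 9 ('b'): continues run of 'b', length=2
  Position 10 ('a'): new char, reset run to 1
  Position 11 ('a'): continues run of 'a', length=2
  Position 12 ('b'): new char, reset run to 1
  Position 13 ('c'): new char, reset run to 1
Longest run: 'b' with length 3

3


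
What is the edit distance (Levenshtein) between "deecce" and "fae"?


Computing edit distance: "deecce" -> "fae"
DP table:
           f    a    e
      0    1    2    3
  d   1    1    2    3
  e   2    2    2    2
  e   3    3    3    2
  c   4    4    4    3
  c   5    5    5    4
  e   6    6    6    5
Edit distance = dp[6][3] = 5

5


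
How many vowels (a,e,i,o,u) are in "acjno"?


Input: acjno
Checking each character:
  'a' at position 0: vowel (running total: 1)
  'c' at position 1: consonant
  'j' at position 2: consonant
  'n' at position 3: consonant
  'o' at position 4: vowel (running total: 2)
Total vowels: 2

2


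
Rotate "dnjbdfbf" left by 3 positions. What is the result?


Input: "dnjbdfbf", rotate left by 3
First 3 characters: "dnj"
Remaining characters: "bdfbf"
Concatenate remaining + first: "bdfbf" + "dnj" = "bdfbfdnj"

bdfbfdnj


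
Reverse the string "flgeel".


Input: flgeel
Reading characters right to left:
  Position 5: 'l'
  Position 4: 'e'
  Position 3: 'e'
  Position 2: 'g'
  Position 1: 'l'
  Position 0: 'f'
Reversed: leeglf

leeglf


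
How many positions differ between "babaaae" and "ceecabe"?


Comparing "babaaae" and "ceecabe" position by position:
  Position 0: 'b' vs 'c' => DIFFER
  Position 1: 'a' vs 'e' => DIFFER
  Position 2: 'b' vs 'e' => DIFFER
  Position 3: 'a' vs 'c' => DIFFER
  Position 4: 'a' vs 'a' => same
  Position 5: 'a' vs 'b' => DIFFER
  Position 6: 'e' vs 'e' => same
Positions that differ: 5

5


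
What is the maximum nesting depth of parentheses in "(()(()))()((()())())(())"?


Input: "(()(()))()((()())())(())"
Tracking depth:
  Position 0 '(': depth becomes 1
  Position 1 '(': depth becomes 2
  Position 2 ')': depth becomes 1
  Position 3 '(': depth becomes 2
  Position 4 '(': depth becomes 3
  Position 5 ')': depth becomes 2
  Position 6 ')': depth becomes 1
  Position 7 ')': depth becomes 0
  Position 8 '(': depth becomes 1
  Position 9 ')': depth becomes 0
  Position 10 '(': depth becomes 1
  Position 11 '(': depth becomes 2
  Position 12 '(': depth becomes 3
  Position 13 ')': depth becomes 2
  Position 14 '(': depth becomes 3
  Position 15 ')': depth becomes 2
  Position 16 ')': depth becomes 1
  Position 17 '(': depth becomes 2
  Position 18 ')': depth becomes 1
  Position 19 ')': depth becomes 0
  Position 20 '(': depth becomes 1
  Position 21 '(': depth becomes 2
  Position 22 ')': depth becomes 1
  Position 23 ')': depth becomes 0
Maximum depth reached: 3

3


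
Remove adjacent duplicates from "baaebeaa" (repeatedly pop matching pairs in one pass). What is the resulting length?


Input: baaebeaa
Stack-based adjacent duplicate removal:
  Read 'b': push. Stack: b
  Read 'a': push. Stack: ba
  Read 'a': matches stack top 'a' => pop. Stack: b
  Read 'e': push. Stack: be
  Read 'b': push. Stack: beb
  Read 'e': push. Stack: bebe
  Read 'a': push. Stack: bebea
  Read 'a': matches stack top 'a' => pop. Stack: bebe
Final stack: "bebe" (length 4)

4


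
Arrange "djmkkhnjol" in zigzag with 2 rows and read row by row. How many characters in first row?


Zigzag "djmkkhnjol" into 2 rows:
Placing characters:
  'd' => row 0
  'j' => row 1
  'm' => row 0
  'k' => row 1
  'k' => row 0
  'h' => row 1
  'n' => row 0
  'j' => row 1
  'o' => row 0
  'l' => row 1
Rows:
  Row 0: "dmkno"
  Row 1: "jkhjl"
First row length: 5

5


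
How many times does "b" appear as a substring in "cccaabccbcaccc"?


Searching for "b" in "cccaabccbcaccc"
Scanning each position:
  Position 0: "c" => no
  Position 1: "c" => no
  Position 2: "c" => no
  Position 3: "a" => no
  Position 4: "a" => no
  Position 5: "b" => MATCH
  Position 6: "c" => no
  Position 7: "c" => no
  Position 8: "b" => MATCH
  Position 9: "c" => no
  Position 10: "a" => no
  Position 11: "c" => no
  Position 12: "c" => no
  Position 13: "c" => no
Total occurrences: 2

2


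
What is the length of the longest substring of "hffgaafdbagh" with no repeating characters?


Input: "hffgaafdbagh"
Sliding window (track last position of each char):
  Position 0 ('h'): window [0,0] length 1 -- new best
  Position 1 ('f'): window [0,1] length 2 -- new best
  Position 2 ('f'): repeat (last at 1), move window start to 2
  Position 2 ('f'): window [2,2] length 1
  Position 3 ('g'): window [2,3] length 2
  Position 4 ('a'): window [2,4] length 3 -- new best
  Position 5 ('a'): repeat (last at 4), move window start to 5
  Position 5 ('a'): window [5,5] length 1
  Position 6 ('f'): window [5,6] length 2
  Position 7 ('d'): window [5,7] length 3
  Position 8 ('b'): window [5,8] length 4 -- new best
  Position 9 ('a'): repeat (last at 5), move window start to 6
  Position 9 ('a'): window [6,9] length 4
  Position 10 ('g'): window [6,10] length 5 -- new best
  Position 11 ('h'): window [6,11] length 6 -- new best
Longest substring with no repeats: "fdbagh" with length 6

6


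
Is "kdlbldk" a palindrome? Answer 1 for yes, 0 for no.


Input: kdlbldk
Reversed: kdlbldk
  Compare pos 0 ('k') with pos 6 ('k'): match
  Compare pos 1 ('d') with pos 5 ('d'): match
  Compare pos 2 ('l') with pos 4 ('l'): match
Result: palindrome

1


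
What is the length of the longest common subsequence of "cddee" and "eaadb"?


LCS of "cddee" and "eaadb"
DP table:
           e    a    a    d    b
      0    0    0    0    0    0
  c   0    0    0    0    0    0
  d   0    0    0    0    1    1
  d   0    0    0    0    1    1
  e   0    1    1    1    1    1
  e   0    1    1    1    1    1
LCS length = dp[5][5] = 1

1


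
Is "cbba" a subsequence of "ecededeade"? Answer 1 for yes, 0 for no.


Check if "cbba" is a subsequence of "ecededeade"
Greedy scan:
  Position 0 ('e'): no match needed
  Position 1 ('c'): matches sub[0] = 'c'
  Position 2 ('e'): no match needed
  Position 3 ('d'): no match needed
  Position 4 ('e'): no match needed
  Position 5 ('d'): no match needed
  Position 6 ('e'): no match needed
  Position 7 ('a'): no match needed
  Position 8 ('d'): no match needed
  Position 9 ('e'): no match needed
Only matched 1/4 characters => not a subsequence

0


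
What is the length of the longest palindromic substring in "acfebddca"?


Input: "acfebddca"
Checking substrings for palindromes:
  [5:7] "dd" (len 2) => palindrome
Longest palindromic substring: "dd" with length 2

2


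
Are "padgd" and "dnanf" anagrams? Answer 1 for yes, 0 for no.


Strings: "padgd", "dnanf"
Sorted first:  addgp
Sorted second: adfnn
Differ at position 2: 'd' vs 'f' => not anagrams

0


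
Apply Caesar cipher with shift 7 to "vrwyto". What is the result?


Caesar cipher: shift "vrwyto" by 7
  'v' (pos 21) + 7 = pos 2 = 'c'
  'r' (pos 17) + 7 = pos 24 = 'y'
  'w' (pos 22) + 7 = pos 3 = 'd'
  'y' (pos 24) + 7 = pos 5 = 'f'
  't' (pos 19) + 7 = pos 0 = 'a'
  'o' (pos 14) + 7 = pos 21 = 'v'
Result: cydfav

cydfav


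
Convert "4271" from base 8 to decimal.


Input: "4271" in base 8
Positional expansion:
  Digit '4' (value 4) x 8^3 = 2048
  Digit '2' (value 2) x 8^2 = 128
  Digit '7' (value 7) x 8^1 = 56
  Digit '1' (value 1) x 8^0 = 1
Sum = 2233

2233


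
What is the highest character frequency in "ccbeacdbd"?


Input: ccbeacdbd
Character counts:
  'a': 1
  'b': 2
  'c': 3
  'd': 2
  'e': 1
Maximum frequency: 3

3


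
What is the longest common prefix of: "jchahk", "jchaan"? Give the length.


Words: jchahk, jchaan
  Position 0: all 'j' => match
  Position 1: all 'c' => match
  Position 2: all 'h' => match
  Position 3: all 'a' => match
  Position 4: ('h', 'a') => mismatch, stop
LCP = "jcha" (length 4)

4


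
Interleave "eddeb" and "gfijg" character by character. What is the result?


Interleaving "eddeb" and "gfijg":
  Position 0: 'e' from first, 'g' from second => "eg"
  Position 1: 'd' from first, 'f' from second => "df"
  Position 2: 'd' from first, 'i' from second => "di"
  Position 3: 'e' from first, 'j' from second => "ej"
  Position 4: 'b' from first, 'g' from second => "bg"
Result: egdfdiejbg

egdfdiejbg


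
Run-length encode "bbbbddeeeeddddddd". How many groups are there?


Input: bbbbddeeeeddddddd
Scanning for consecutive runs:
  Group 1: 'b' x 4 (positions 0-3)
  Group 2: 'd' x 2 (positions 4-5)
  Group 3: 'e' x 4 (positions 6-9)
  Group 4: 'd' x 7 (positions 10-16)
Total groups: 4

4


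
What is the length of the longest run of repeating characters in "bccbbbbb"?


Input: "bccbbbbb"
Scanning for longest run:
  Position 1 ('c'): new char, reset run to 1
  Position 2 ('c'): continues run of 'c', length=2
  Position 3 ('b'): new char, reset run to 1
  Position 4 ('b'): continues run of 'b', length=2
  Position 5 ('b'): continues run of 'b', length=3
  Position 6 ('b'): continues run of 'b', length=4
  Position 7 ('b'): continues run of 'b', length=5
Longest run: 'b' with length 5

5


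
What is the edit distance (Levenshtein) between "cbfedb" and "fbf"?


Computing edit distance: "cbfedb" -> "fbf"
DP table:
           f    b    f
      0    1    2    3
  c   1    1    2    3
  b   2    2    1    2
  f   3    2    2    1
  e   4    3    3    2
  d   5    4    4    3
  b   6    5    4    4
Edit distance = dp[6][3] = 4

4


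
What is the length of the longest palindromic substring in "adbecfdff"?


Input: "adbecfdff"
Checking substrings for palindromes:
  [5:8] "fdf" (len 3) => palindrome
  [7:9] "ff" (len 2) => palindrome
Longest palindromic substring: "fdf" with length 3

3


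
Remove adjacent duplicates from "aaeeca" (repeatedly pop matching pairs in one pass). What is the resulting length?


Input: aaeeca
Stack-based adjacent duplicate removal:
  Read 'a': push. Stack: a
  Read 'a': matches stack top 'a' => pop. Stack: (empty)
  Read 'e': push. Stack: e
  Read 'e': matches stack top 'e' => pop. Stack: (empty)
  Read 'c': push. Stack: c
  Read 'a': push. Stack: ca
Final stack: "ca" (length 2)

2


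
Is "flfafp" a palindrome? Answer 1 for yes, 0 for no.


Input: flfafp
Reversed: pfaflf
  Compare pos 0 ('f') with pos 5 ('p'): MISMATCH
  Compare pos 1 ('l') with pos 4 ('f'): MISMATCH
  Compare pos 2 ('f') with pos 3 ('a'): MISMATCH
Result: not a palindrome

0


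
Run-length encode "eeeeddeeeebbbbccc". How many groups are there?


Input: eeeeddeeeebbbbccc
Scanning for consecutive runs:
  Group 1: 'e' x 4 (positions 0-3)
  Group 2: 'd' x 2 (positions 4-5)
  Group 3: 'e' x 4 (positions 6-9)
  Group 4: 'b' x 4 (positions 10-13)
  Group 5: 'c' x 3 (positions 14-16)
Total groups: 5

5


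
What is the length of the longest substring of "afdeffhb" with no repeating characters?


Input: "afdeffhb"
Sliding window (track last position of each char):
  Position 0 ('a'): window [0,0] length 1 -- new best
  Position 1 ('f'): window [0,1] length 2 -- new best
  Position 2 ('d'): window [0,2] length 3 -- new best
  Position 3 ('e'): window [0,3] length 4 -- new best
  Position 4 ('f'): repeat (last at 1), move window start to 2
  Position 4 ('f'): window [2,4] length 3
  Position 5 ('f'): repeat (last at 4), move window start to 5
  Position 5 ('f'): window [5,5] length 1
  Position 6 ('h'): window [5,6] length 2
  Position 7 ('b'): window [5,7] length 3
Longest substring with no repeats: "afde" with length 4

4


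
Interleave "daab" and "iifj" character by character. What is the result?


Interleaving "daab" and "iifj":
  Position 0: 'd' from first, 'i' from second => "di"
  Position 1: 'a' from first, 'i' from second => "ai"
  Position 2: 'a' from first, 'f' from second => "af"
  Position 3: 'b' from first, 'j' from second => "bj"
Result: diaiafbj

diaiafbj


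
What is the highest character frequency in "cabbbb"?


Input: cabbbb
Character counts:
  'a': 1
  'b': 4
  'c': 1
Maximum frequency: 4

4


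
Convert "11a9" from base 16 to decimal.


Input: "11a9" in base 16
Positional expansion:
  Digit '1' (value 1) x 16^3 = 4096
  Digit '1' (value 1) x 16^2 = 256
  Digit 'a' (value 10) x 16^1 = 160
  Digit '9' (value 9) x 16^0 = 9
Sum = 4521

4521


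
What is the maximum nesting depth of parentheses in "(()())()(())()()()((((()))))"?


Input: "(()())()(())()()()((((()))))"
Tracking depth:
  Position 0 '(': depth becomes 1
  Position 1 '(': depth becomes 2
  Position 2 ')': depth becomes 1
  Position 3 '(': depth becomes 2
  Position 4 ')': depth becomes 1
  Position 5 ')': depth becomes 0
  Position 6 '(': depth becomes 1
  Position 7 ')': depth becomes 0
  Position 8 '(': depth becomes 1
  Position 9 '(': depth becomes 2
  Position 10 ')': depth becomes 1
  Position 11 ')': depth becomes 0
  Position 12 '(': depth becomes 1
  Position 13 ')': depth becomes 0
  Position 14 '(': depth becomes 1
  Position 15 ')': depth becomes 0
  Position 16 '(': depth becomes 1
  Position 17 ')': depth becomes 0
  Position 18 '(': depth becomes 1
  Position 19 '(': depth becomes 2
  Position 20 '(': depth becomes 3
  Position 21 '(': depth becomes 4
  Position 22 '(': depth becomes 5
  Position 23 ')': depth becomes 4
  Position 24 ')': depth becomes 3
  Position 25 ')': depth becomes 2
  Position 26 ')': depth becomes 1
  Position 27 ')': depth becomes 0
Maximum depth reached: 5

5


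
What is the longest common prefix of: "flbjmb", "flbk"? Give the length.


Words: flbjmb, flbk
  Position 0: all 'f' => match
  Position 1: all 'l' => match
  Position 2: all 'b' => match
  Position 3: ('j', 'k') => mismatch, stop
LCP = "flb" (length 3)

3


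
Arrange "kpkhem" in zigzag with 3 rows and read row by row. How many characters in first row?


Zigzag "kpkhem" into 3 rows:
Placing characters:
  'k' => row 0
  'p' => row 1
  'k' => row 2
  'h' => row 1
  'e' => row 0
  'm' => row 1
Rows:
  Row 0: "ke"
  Row 1: "phm"
  Row 2: "k"
First row length: 2

2


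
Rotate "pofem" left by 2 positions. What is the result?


Input: "pofem", rotate left by 2
First 2 characters: "po"
Remaining characters: "fem"
Concatenate remaining + first: "fem" + "po" = "fempo"

fempo


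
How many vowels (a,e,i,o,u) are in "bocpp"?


Input: bocpp
Checking each character:
  'b' at position 0: consonant
  'o' at position 1: vowel (running total: 1)
  'c' at position 2: consonant
  'p' at position 3: consonant
  'p' at position 4: consonant
Total vowels: 1

1


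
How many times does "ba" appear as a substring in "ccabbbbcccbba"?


Searching for "ba" in "ccabbbbcccbba"
Scanning each position:
  Position 0: "cc" => no
  Position 1: "ca" => no
  Position 2: "ab" => no
  Position 3: "bb" => no
  Position 4: "bb" => no
  Position 5: "bb" => no
  Position 6: "bc" => no
  Position 7: "cc" => no
  Position 8: "cc" => no
  Position 9: "cb" => no
  Position 10: "bb" => no
  Position 11: "ba" => MATCH
Total occurrences: 1

1


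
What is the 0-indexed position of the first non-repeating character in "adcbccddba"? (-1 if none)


Input: adcbccddba
Character frequencies:
  'a': 2
  'b': 2
  'c': 3
  'd': 3
Scanning left to right for freq == 1:
  Position 0 ('a'): freq=2, skip
  Position 1 ('d'): freq=3, skip
  Position 2 ('c'): freq=3, skip
  Position 3 ('b'): freq=2, skip
  Position 4 ('c'): freq=3, skip
  Position 5 ('c'): freq=3, skip
  Position 6 ('d'): freq=3, skip
  Position 7 ('d'): freq=3, skip
  Position 8 ('b'): freq=2, skip
  Position 9 ('a'): freq=2, skip
  No unique character found => answer = -1

-1


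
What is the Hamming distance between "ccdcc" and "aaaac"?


Comparing "ccdcc" and "aaaac" position by position:
  Position 0: 'c' vs 'a' => differ
  Position 1: 'c' vs 'a' => differ
  Position 2: 'd' vs 'a' => differ
  Position 3: 'c' vs 'a' => differ
  Position 4: 'c' vs 'c' => same
Total differences (Hamming distance): 4

4


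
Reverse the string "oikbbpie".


Input: oikbbpie
Reading characters right to left:
  Position 7: 'e'
  Position 6: 'i'
  Position 5: 'p'
  Position 4: 'b'
  Position 3: 'b'
  Position 2: 'k'
  Position 1: 'i'
  Position 0: 'o'
Reversed: eipbbkio

eipbbkio


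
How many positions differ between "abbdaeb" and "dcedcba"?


Comparing "abbdaeb" and "dcedcba" position by position:
  Position 0: 'a' vs 'd' => DIFFER
  Position 1: 'b' vs 'c' => DIFFER
  Position 2: 'b' vs 'e' => DIFFER
  Position 3: 'd' vs 'd' => same
  Position 4: 'a' vs 'c' => DIFFER
  Position 5: 'e' vs 'b' => DIFFER
  Position 6: 'b' vs 'a' => DIFFER
Positions that differ: 6

6


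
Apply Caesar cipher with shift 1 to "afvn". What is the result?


Caesar cipher: shift "afvn" by 1
  'a' (pos 0) + 1 = pos 1 = 'b'
  'f' (pos 5) + 1 = pos 6 = 'g'
  'v' (pos 21) + 1 = pos 22 = 'w'
  'n' (pos 13) + 1 = pos 14 = 'o'
Result: bgwo

bgwo


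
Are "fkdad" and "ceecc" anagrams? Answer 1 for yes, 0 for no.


Strings: "fkdad", "ceecc"
Sorted first:  addfk
Sorted second: cccee
Differ at position 0: 'a' vs 'c' => not anagrams

0


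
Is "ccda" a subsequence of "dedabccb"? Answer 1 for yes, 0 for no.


Check if "ccda" is a subsequence of "dedabccb"
Greedy scan:
  Position 0 ('d'): no match needed
  Position 1 ('e'): no match needed
  Position 2 ('d'): no match needed
  Position 3 ('a'): no match needed
  Position 4 ('b'): no match needed
  Position 5 ('c'): matches sub[0] = 'c'
  Position 6 ('c'): matches sub[1] = 'c'
  Position 7 ('b'): no match needed
Only matched 2/4 characters => not a subsequence

0


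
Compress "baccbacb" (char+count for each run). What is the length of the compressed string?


Input: baccbacb
Runs:
  'b' x 1 => "b1"
  'a' x 1 => "a1"
  'c' x 2 => "c2"
  'b' x 1 => "b1"
  'a' x 1 => "a1"
  'c' x 1 => "c1"
  'b' x 1 => "b1"
Compressed: "b1a1c2b1a1c1b1"
Compressed length: 14

14


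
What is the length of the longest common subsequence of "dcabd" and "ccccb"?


LCS of "dcabd" and "ccccb"
DP table:
           c    c    c    c    b
      0    0    0    0    0    0
  d   0    0    0    0    0    0
  c   0    1    1    1    1    1
  a   0    1    1    1    1    1
  b   0    1    1    1    1    2
  d   0    1    1    1    1    2
LCS length = dp[5][5] = 2

2


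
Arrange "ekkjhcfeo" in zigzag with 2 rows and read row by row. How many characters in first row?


Zigzag "ekkjhcfeo" into 2 rows:
Placing characters:
  'e' => row 0
  'k' => row 1
  'k' => row 0
  'j' => row 1
  'h' => row 0
  'c' => row 1
  'f' => row 0
  'e' => row 1
  'o' => row 0
Rows:
  Row 0: "ekhfo"
  Row 1: "kjce"
First row length: 5

5


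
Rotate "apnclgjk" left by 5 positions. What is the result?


Input: "apnclgjk", rotate left by 5
First 5 characters: "apncl"
Remaining characters: "gjk"
Concatenate remaining + first: "gjk" + "apncl" = "gjkapncl"

gjkapncl


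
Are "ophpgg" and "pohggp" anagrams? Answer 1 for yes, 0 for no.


Strings: "ophpgg", "pohggp"
Sorted first:  gghopp
Sorted second: gghopp
Sorted forms match => anagrams

1


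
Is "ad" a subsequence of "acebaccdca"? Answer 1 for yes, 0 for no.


Check if "ad" is a subsequence of "acebaccdca"
Greedy scan:
  Position 0 ('a'): matches sub[0] = 'a'
  Position 1 ('c'): no match needed
  Position 2 ('e'): no match needed
  Position 3 ('b'): no match needed
  Position 4 ('a'): no match needed
  Position 5 ('c'): no match needed
  Position 6 ('c'): no match needed
  Position 7 ('d'): matches sub[1] = 'd'
  Position 8 ('c'): no match needed
  Position 9 ('a'): no match needed
All 2 characters matched => is a subsequence

1


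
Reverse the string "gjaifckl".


Input: gjaifckl
Reading characters right to left:
  Position 7: 'l'
  Position 6: 'k'
  Position 5: 'c'
  Position 4: 'f'
  Position 3: 'i'
  Position 2: 'a'
  Position 1: 'j'
  Position 0: 'g'
Reversed: lkcfiajg

lkcfiajg


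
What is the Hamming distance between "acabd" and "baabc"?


Comparing "acabd" and "baabc" position by position:
  Position 0: 'a' vs 'b' => differ
  Position 1: 'c' vs 'a' => differ
  Position 2: 'a' vs 'a' => same
  Position 3: 'b' vs 'b' => same
  Position 4: 'd' vs 'c' => differ
Total differences (Hamming distance): 3

3


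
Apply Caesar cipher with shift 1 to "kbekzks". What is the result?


Caesar cipher: shift "kbekzks" by 1
  'k' (pos 10) + 1 = pos 11 = 'l'
  'b' (pos 1) + 1 = pos 2 = 'c'
  'e' (pos 4) + 1 = pos 5 = 'f'
  'k' (pos 10) + 1 = pos 11 = 'l'
  'z' (pos 25) + 1 = pos 0 = 'a'
  'k' (pos 10) + 1 = pos 11 = 'l'
  's' (pos 18) + 1 = pos 19 = 't'
Result: lcflalt

lcflalt


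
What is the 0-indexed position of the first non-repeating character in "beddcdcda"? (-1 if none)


Input: beddcdcda
Character frequencies:
  'a': 1
  'b': 1
  'c': 2
  'd': 4
  'e': 1
Scanning left to right for freq == 1:
  Position 0 ('b'): unique! => answer = 0

0


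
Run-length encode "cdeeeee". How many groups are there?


Input: cdeeeee
Scanning for consecutive runs:
  Group 1: 'c' x 1 (positions 0-0)
  Group 2: 'd' x 1 (positions 1-1)
  Group 3: 'e' x 5 (positions 2-6)
Total groups: 3

3


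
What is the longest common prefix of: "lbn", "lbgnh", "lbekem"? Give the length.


Words: lbn, lbgnh, lbekem
  Position 0: all 'l' => match
  Position 1: all 'b' => match
  Position 2: ('n', 'g', 'e') => mismatch, stop
LCP = "lb" (length 2)

2


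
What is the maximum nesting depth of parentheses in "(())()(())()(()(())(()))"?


Input: "(())()(())()(()(())(()))"
Tracking depth:
  Position 0 '(': depth becomes 1
  Position 1 '(': depth becomes 2
  Position 2 ')': depth becomes 1
  Position 3 ')': depth becomes 0
  Position 4 '(': depth becomes 1
  Position 5 ')': depth becomes 0
  Position 6 '(': depth becomes 1
  Position 7 '(': depth becomes 2
  Position 8 ')': depth becomes 1
  Position 9 ')': depth becomes 0
  Position 10 '(': depth becomes 1
  Position 11 ')': depth becomes 0
  Position 12 '(': depth becomes 1
  Position 13 '(': depth becomes 2
  Position 14 ')': depth becomes 1
  Position 15 '(': depth becomes 2
  Position 16 '(': depth becomes 3
  Position 17 ')': depth becomes 2
  Position 18 ')': depth becomes 1
  Position 19 '(': depth becomes 2
  Position 20 '(': depth becomes 3
  Position 21 ')': depth becomes 2
  Position 22 ')': depth becomes 1
  Position 23 ')': depth becomes 0
Maximum depth reached: 3

3


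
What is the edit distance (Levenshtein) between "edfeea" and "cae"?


Computing edit distance: "edfeea" -> "cae"
DP table:
           c    a    e
      0    1    2    3
  e   1    1    2    2
  d   2    2    2    3
  f   3    3    3    3
  e   4    4    4    3
  e   5    5    5    4
  a   6    6    5    5
Edit distance = dp[6][3] = 5

5


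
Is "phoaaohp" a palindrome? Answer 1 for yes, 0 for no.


Input: phoaaohp
Reversed: phoaaohp
  Compare pos 0 ('p') with pos 7 ('p'): match
  Compare pos 1 ('h') with pos 6 ('h'): match
  Compare pos 2 ('o') with pos 5 ('o'): match
  Compare pos 3 ('a') with pos 4 ('a'): match
Result: palindrome

1


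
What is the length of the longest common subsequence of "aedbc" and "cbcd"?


LCS of "aedbc" and "cbcd"
DP table:
           c    b    c    d
      0    0    0    0    0
  a   0    0    0    0    0
  e   0    0    0    0    0
  d   0    0    0    0    1
  b   0    0    1    1    1
  c   0    1    1    2    2
LCS length = dp[5][4] = 2

2


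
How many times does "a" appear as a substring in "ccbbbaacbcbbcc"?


Searching for "a" in "ccbbbaacbcbbcc"
Scanning each position:
  Position 0: "c" => no
  Position 1: "c" => no
  Position 2: "b" => no
  Position 3: "b" => no
  Position 4: "b" => no
  Position 5: "a" => MATCH
  Position 6: "a" => MATCH
  Position 7: "c" => no
  Position 8: "b" => no
  Position 9: "c" => no
  Position 10: "b" => no
  Position 11: "b" => no
  Position 12: "c" => no
  Position 13: "c" => no
Total occurrences: 2

2


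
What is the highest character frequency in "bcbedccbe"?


Input: bcbedccbe
Character counts:
  'b': 3
  'c': 3
  'd': 1
  'e': 2
Maximum frequency: 3

3


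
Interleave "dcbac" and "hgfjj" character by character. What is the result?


Interleaving "dcbac" and "hgfjj":
  Position 0: 'd' from first, 'h' from second => "dh"
  Position 1: 'c' from first, 'g' from second => "cg"
  Position 2: 'b' from first, 'f' from second => "bf"
  Position 3: 'a' from first, 'j' from second => "aj"
  Position 4: 'c' from first, 'j' from second => "cj"
Result: dhcgbfajcj

dhcgbfajcj


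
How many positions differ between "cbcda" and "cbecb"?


Comparing "cbcda" and "cbecb" position by position:
  Position 0: 'c' vs 'c' => same
  Position 1: 'b' vs 'b' => same
  Position 2: 'c' vs 'e' => DIFFER
  Position 3: 'd' vs 'c' => DIFFER
  Position 4: 'a' vs 'b' => DIFFER
Positions that differ: 3

3


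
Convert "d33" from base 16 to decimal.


Input: "d33" in base 16
Positional expansion:
  Digit 'd' (value 13) x 16^2 = 3328
  Digit '3' (value 3) x 16^1 = 48
  Digit '3' (value 3) x 16^0 = 3
Sum = 3379

3379


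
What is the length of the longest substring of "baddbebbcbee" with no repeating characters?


Input: "baddbebbcbee"
Sliding window (track last position of each char):
  Position 0 ('b'): window [0,0] length 1 -- new best
  Position 1 ('a'): window [0,1] length 2 -- new best
  Position 2 ('d'): window [0,2] length 3 -- new best
  Position 3 ('d'): repeat (last at 2), move window start to 3
  Position 3 ('d'): window [3,3] length 1
  Position 4 ('b'): window [3,4] length 2
  Position 5 ('e'): window [3,5] length 3
  Position 6 ('b'): repeat (last at 4), move window start to 5
  Position 6 ('b'): window [5,6] length 2
  Position 7 ('b'): repeat (last at 6), move window start to 7
  Position 7 ('b'): window [7,7] length 1
  Position 8 ('c'): window [7,8] length 2
  Position 9 ('b'): repeat (last at 7), move window start to 8
  Position 9 ('b'): window [8,9] length 2
  Position 10 ('e'): window [8,10] length 3
  Position 11 ('e'): repeat (last at 10), move window start to 11
  Position 11 ('e'): window [11,11] length 1
Longest substring with no repeats: "bad" with length 3

3


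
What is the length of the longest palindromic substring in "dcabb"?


Input: "dcabb"
Checking substrings for palindromes:
  [3:5] "bb" (len 2) => palindrome
Longest palindromic substring: "bb" with length 2

2


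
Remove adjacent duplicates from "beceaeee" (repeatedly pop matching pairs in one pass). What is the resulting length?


Input: beceaeee
Stack-based adjacent duplicate removal:
  Read 'b': push. Stack: b
  Read 'e': push. Stack: be
  Read 'c': push. Stack: bec
  Read 'e': push. Stack: bece
  Read 'a': push. Stack: becea
  Read 'e': push. Stack: beceae
  Read 'e': matches stack top 'e' => pop. Stack: becea
  Read 'e': push. Stack: beceae
Final stack: "beceae" (length 6)

6


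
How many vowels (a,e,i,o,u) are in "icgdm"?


Input: icgdm
Checking each character:
  'i' at position 0: vowel (running total: 1)
  'c' at position 1: consonant
  'g' at position 2: consonant
  'd' at position 3: consonant
  'm' at position 4: consonant
Total vowels: 1

1


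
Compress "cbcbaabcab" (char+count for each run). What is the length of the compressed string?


Input: cbcbaabcab
Runs:
  'c' x 1 => "c1"
  'b' x 1 => "b1"
  'c' x 1 => "c1"
  'b' x 1 => "b1"
  'a' x 2 => "a2"
  'b' x 1 => "b1"
  'c' x 1 => "c1"
  'a' x 1 => "a1"
  'b' x 1 => "b1"
Compressed: "c1b1c1b1a2b1c1a1b1"
Compressed length: 18

18


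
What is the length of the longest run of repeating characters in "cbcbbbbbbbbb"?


Input: "cbcbbbbbbbbb"
Scanning for longest run:
  Position 1 ('b'): new char, reset run to 1
  Position 2 ('c'): new char, reset run to 1
  Position 3 ('b'): new char, reset run to 1
  Position 4 ('b'): continues run of 'b', length=2
  Position 5 ('b'): continues run of 'b', length=3
  Position 6 ('b'): continues run of 'b', length=4
  Position 7 ('b'): continues run of 'b', length=5
  Position 8 ('b'): continues run of 'b', length=6
  Position 9 ('b'): continues run of 'b', length=7
  Position 10 ('b'): continues run of 'b', length=8
  Position 11 ('b'): continues run of 'b', length=9
Longest run: 'b' with length 9

9


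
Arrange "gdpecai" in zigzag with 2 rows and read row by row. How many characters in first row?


Zigzag "gdpecai" into 2 rows:
Placing characters:
  'g' => row 0
  'd' => row 1
  'p' => row 0
  'e' => row 1
  'c' => row 0
  'a' => row 1
  'i' => row 0
Rows:
  Row 0: "gpci"
  Row 1: "dea"
First row length: 4

4


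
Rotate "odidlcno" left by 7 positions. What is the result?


Input: "odidlcno", rotate left by 7
First 7 characters: "odidlcn"
Remaining characters: "o"
Concatenate remaining + first: "o" + "odidlcn" = "oodidlcn"

oodidlcn


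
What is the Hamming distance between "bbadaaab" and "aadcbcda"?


Comparing "bbadaaab" and "aadcbcda" position by position:
  Position 0: 'b' vs 'a' => differ
  Position 1: 'b' vs 'a' => differ
  Position 2: 'a' vs 'd' => differ
  Position 3: 'd' vs 'c' => differ
  Position 4: 'a' vs 'b' => differ
  Position 5: 'a' vs 'c' => differ
  Position 6: 'a' vs 'd' => differ
  Position 7: 'b' vs 'a' => differ
Total differences (Hamming distance): 8

8


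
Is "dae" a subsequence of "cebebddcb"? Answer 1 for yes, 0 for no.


Check if "dae" is a subsequence of "cebebddcb"
Greedy scan:
  Position 0 ('c'): no match needed
  Position 1 ('e'): no match needed
  Position 2 ('b'): no match needed
  Position 3 ('e'): no match needed
  Position 4 ('b'): no match needed
  Position 5 ('d'): matches sub[0] = 'd'
  Position 6 ('d'): no match needed
  Position 7 ('c'): no match needed
  Position 8 ('b'): no match needed
Only matched 1/3 characters => not a subsequence

0


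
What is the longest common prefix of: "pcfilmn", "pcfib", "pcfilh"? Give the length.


Words: pcfilmn, pcfib, pcfilh
  Position 0: all 'p' => match
  Position 1: all 'c' => match
  Position 2: all 'f' => match
  Position 3: all 'i' => match
  Position 4: ('l', 'b', 'l') => mismatch, stop
LCP = "pcfi" (length 4)

4


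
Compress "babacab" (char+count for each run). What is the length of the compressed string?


Input: babacab
Runs:
  'b' x 1 => "b1"
  'a' x 1 => "a1"
  'b' x 1 => "b1"
  'a' x 1 => "a1"
  'c' x 1 => "c1"
  'a' x 1 => "a1"
  'b' x 1 => "b1"
Compressed: "b1a1b1a1c1a1b1"
Compressed length: 14

14


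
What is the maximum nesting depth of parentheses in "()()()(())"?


Input: "()()()(())"
Tracking depth:
  Position 0 '(': depth becomes 1
  Position 1 ')': depth becomes 0
  Position 2 '(': depth becomes 1
  Position 3 ')': depth becomes 0
  Position 4 '(': depth becomes 1
  Position 5 ')': depth becomes 0
  Position 6 '(': depth becomes 1
  Position 7 '(': depth becomes 2
  Position 8 ')': depth becomes 1
  Position 9 ')': depth becomes 0
Maximum depth reached: 2

2


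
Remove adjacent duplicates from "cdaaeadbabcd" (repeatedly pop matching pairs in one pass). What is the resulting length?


Input: cdaaeadbabcd
Stack-based adjacent duplicate removal:
  Read 'c': push. Stack: c
  Read 'd': push. Stack: cd
  Read 'a': push. Stack: cda
  Read 'a': matches stack top 'a' => pop. Stack: cd
  Read 'e': push. Stack: cde
  Read 'a': push. Stack: cdea
  Read 'd': push. Stack: cdead
  Read 'b': push. Stack: cdeadb
  Read 'a': push. Stack: cdeadba
  Read 'b': push. Stack: cdeadbab
  Read 'c': push. Stack: cdeadbabc
  Read 'd': push. Stack: cdeadbabcd
Final stack: "cdeadbabcd" (length 10)

10


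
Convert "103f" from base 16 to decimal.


Input: "103f" in base 16
Positional expansion:
  Digit '1' (value 1) x 16^3 = 4096
  Digit '0' (value 0) x 16^2 = 0
  Digit '3' (value 3) x 16^1 = 48
  Digit 'f' (value 15) x 16^0 = 15
Sum = 4159

4159


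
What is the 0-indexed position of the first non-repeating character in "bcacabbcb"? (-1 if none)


Input: bcacabbcb
Character frequencies:
  'a': 2
  'b': 4
  'c': 3
Scanning left to right for freq == 1:
  Position 0 ('b'): freq=4, skip
  Position 1 ('c'): freq=3, skip
  Position 2 ('a'): freq=2, skip
  Position 3 ('c'): freq=3, skip
  Position 4 ('a'): freq=2, skip
  Position 5 ('b'): freq=4, skip
  Position 6 ('b'): freq=4, skip
  Position 7 ('c'): freq=3, skip
  Position 8 ('b'): freq=4, skip
  No unique character found => answer = -1

-1


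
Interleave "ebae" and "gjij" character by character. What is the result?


Interleaving "ebae" and "gjij":
  Position 0: 'e' from first, 'g' from second => "eg"
  Position 1: 'b' from first, 'j' from second => "bj"
  Position 2: 'a' from first, 'i' from second => "ai"
  Position 3: 'e' from first, 'j' from second => "ej"
Result: egbjaiej

egbjaiej


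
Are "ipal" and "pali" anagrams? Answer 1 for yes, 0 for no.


Strings: "ipal", "pali"
Sorted first:  ailp
Sorted second: ailp
Sorted forms match => anagrams

1


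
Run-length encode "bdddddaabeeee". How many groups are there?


Input: bdddddaabeeee
Scanning for consecutive runs:
  Group 1: 'b' x 1 (positions 0-0)
  Group 2: 'd' x 5 (positions 1-5)
  Group 3: 'a' x 2 (positions 6-7)
  Group 4: 'b' x 1 (positions 8-8)
  Group 5: 'e' x 4 (positions 9-12)
Total groups: 5

5


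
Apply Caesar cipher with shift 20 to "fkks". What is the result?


Caesar cipher: shift "fkks" by 20
  'f' (pos 5) + 20 = pos 25 = 'z'
  'k' (pos 10) + 20 = pos 4 = 'e'
  'k' (pos 10) + 20 = pos 4 = 'e'
  's' (pos 18) + 20 = pos 12 = 'm'
Result: zeem

zeem


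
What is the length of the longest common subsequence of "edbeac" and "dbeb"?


LCS of "edbeac" and "dbeb"
DP table:
           d    b    e    b
      0    0    0    0    0
  e   0    0    0    1    1
  d   0    1    1    1    1
  b   0    1    2    2    2
  e   0    1    2    3    3
  a   0    1    2    3    3
  c   0    1    2    3    3
LCS length = dp[6][4] = 3

3


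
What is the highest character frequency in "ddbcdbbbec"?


Input: ddbcdbbbec
Character counts:
  'b': 4
  'c': 2
  'd': 3
  'e': 1
Maximum frequency: 4

4


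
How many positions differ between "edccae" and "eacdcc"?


Comparing "edccae" and "eacdcc" position by position:
  Position 0: 'e' vs 'e' => same
  Position 1: 'd' vs 'a' => DIFFER
  Position 2: 'c' vs 'c' => same
  Position 3: 'c' vs 'd' => DIFFER
  Position 4: 'a' vs 'c' => DIFFER
  Position 5: 'e' vs 'c' => DIFFER
Positions that differ: 4

4


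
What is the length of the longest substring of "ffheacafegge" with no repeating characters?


Input: "ffheacafegge"
Sliding window (track last position of each char):
  Position 0 ('f'): window [0,0] length 1 -- new best
  Position 1 ('f'): repeat (last at 0), move window start to 1
  Position 1 ('f'): window [1,1] length 1
  Position 2 ('h'): window [1,2] length 2 -- new best
  Position 3 ('e'): window [1,3] length 3 -- new best
  Position 4 ('a'): window [1,4] length 4 -- new best
  Position 5 ('c'): window [1,5] length 5 -- new best
  Position 6 ('a'): repeat (last at 4), move window start to 5
  Position 6 ('a'): window [5,6] length 2
  Position 7 ('f'): window [5,7] length 3
  Position 8 ('e'): window [5,8] length 4
  Position 9 ('g'): window [5,9] length 5
  Position 10 ('g'): repeat (last at 9), move window start to 10
  Position 10 ('g'): window [10,10] length 1
  Position 11 ('e'): window [10,11] length 2
Longest substring with no repeats: "fheac" with length 5

5


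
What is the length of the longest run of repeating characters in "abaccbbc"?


Input: "abaccbbc"
Scanning for longest run:
  Position 1 ('b'): new char, reset run to 1
  Position 2 ('a'): new char, reset run to 1
  Position 3 ('c'): new char, reset run to 1
  Position 4 ('c'): continues run of 'c', length=2
  Position 5 ('b'): new char, reset run to 1
  Position 6 ('b'): continues run of 'b', length=2
  Position 7 ('c'): new char, reset run to 1
Longest run: 'c' with length 2

2


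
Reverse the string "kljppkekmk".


Input: kljppkekmk
Reading characters right to left:
  Position 9: 'k'
  Position 8: 'm'
  Position 7: 'k'
  Position 6: 'e'
  Position 5: 'k'
  Position 4: 'p'
  Position 3: 'p'
  Position 2: 'j'
  Position 1: 'l'
  Position 0: 'k'
Reversed: kmkekppjlk

kmkekppjlk


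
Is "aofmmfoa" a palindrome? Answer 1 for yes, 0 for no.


Input: aofmmfoa
Reversed: aofmmfoa
  Compare pos 0 ('a') with pos 7 ('a'): match
  Compare pos 1 ('o') with pos 6 ('o'): match
  Compare pos 2 ('f') with pos 5 ('f'): match
  Compare pos 3 ('m') with pos 4 ('m'): match
Result: palindrome

1
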